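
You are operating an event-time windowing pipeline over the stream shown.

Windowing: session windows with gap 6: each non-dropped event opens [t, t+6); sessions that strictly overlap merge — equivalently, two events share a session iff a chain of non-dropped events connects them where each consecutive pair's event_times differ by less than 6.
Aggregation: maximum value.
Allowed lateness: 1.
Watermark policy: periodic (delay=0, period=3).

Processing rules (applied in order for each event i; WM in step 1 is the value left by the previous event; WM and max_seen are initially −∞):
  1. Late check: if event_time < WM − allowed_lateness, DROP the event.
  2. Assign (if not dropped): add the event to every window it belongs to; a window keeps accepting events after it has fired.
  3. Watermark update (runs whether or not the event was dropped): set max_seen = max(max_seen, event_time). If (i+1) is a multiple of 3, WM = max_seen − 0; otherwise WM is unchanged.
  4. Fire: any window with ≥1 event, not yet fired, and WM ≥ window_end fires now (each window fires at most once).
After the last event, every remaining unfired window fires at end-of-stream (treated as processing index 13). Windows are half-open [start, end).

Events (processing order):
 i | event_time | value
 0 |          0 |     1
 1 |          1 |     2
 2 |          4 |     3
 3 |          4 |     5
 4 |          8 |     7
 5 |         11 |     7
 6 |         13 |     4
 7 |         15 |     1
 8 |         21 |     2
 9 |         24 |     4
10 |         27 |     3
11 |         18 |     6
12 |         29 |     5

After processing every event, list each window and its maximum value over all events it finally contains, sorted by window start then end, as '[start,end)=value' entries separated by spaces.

[0,21)=7 [21,35)=5

i=0 t=0 v=1: → [0,6); WM=−∞
i=1 t=1 v=2: → [0,7); WM=−∞
i=2 t=4 v=3: → [0,10); WM=4
i=3 t=4 v=5: → [0,10); WM=4
i=4 t=8 v=7: → [0,14); WM=4
i=5 t=11 v=7: → [0,17); WM=11
i=6 t=13 v=4: → [0,19); WM=11
i=7 t=15 v=1: → [0,21); WM=11
i=8 t=21 v=2: → [21,27); WM=21
i=9 t=24 v=4: → [21,30); WM=21
i=10 t=27 v=3: → [21,33); WM=21
i=11 t=18 v=6: DROP (t<21-1); WM=27
i=12 t=29 v=5: → [21,35); WM=27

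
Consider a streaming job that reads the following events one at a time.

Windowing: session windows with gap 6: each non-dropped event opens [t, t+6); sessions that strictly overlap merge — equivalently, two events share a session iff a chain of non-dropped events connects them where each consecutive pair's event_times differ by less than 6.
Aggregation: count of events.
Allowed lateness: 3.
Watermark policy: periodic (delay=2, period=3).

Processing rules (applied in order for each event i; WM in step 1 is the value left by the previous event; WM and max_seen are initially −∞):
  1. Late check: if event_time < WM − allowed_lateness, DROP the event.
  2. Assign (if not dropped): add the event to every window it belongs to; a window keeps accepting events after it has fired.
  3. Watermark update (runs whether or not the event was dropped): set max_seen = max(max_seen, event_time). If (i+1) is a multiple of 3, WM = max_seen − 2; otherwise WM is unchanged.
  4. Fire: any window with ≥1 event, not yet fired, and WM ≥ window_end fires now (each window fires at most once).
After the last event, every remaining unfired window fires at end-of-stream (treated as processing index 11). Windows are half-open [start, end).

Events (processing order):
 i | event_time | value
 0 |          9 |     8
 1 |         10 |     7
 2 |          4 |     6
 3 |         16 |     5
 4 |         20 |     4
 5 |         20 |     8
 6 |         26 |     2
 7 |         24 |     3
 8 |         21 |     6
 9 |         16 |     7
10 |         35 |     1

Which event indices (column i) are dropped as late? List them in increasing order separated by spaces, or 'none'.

9

i=0 t=9 v=8: → [9,15); WM=−∞
i=1 t=10 v=7: → [9,16); WM=−∞
i=2 t=4 v=6: → [4,16); WM=8
i=3 t=16 v=5: → [16,22); WM=8
i=4 t=20 v=4: → [16,26); WM=8
i=5 t=20 v=8: → [16,26); WM=18
i=6 t=26 v=2: → [26,32); WM=18
i=7 t=24 v=3: → [16,32); WM=18
i=8 t=21 v=6: → [16,32); WM=24
i=9 t=16 v=7: DROP (t<24-3); WM=24
i=10 t=35 v=1: → [35,41); WM=24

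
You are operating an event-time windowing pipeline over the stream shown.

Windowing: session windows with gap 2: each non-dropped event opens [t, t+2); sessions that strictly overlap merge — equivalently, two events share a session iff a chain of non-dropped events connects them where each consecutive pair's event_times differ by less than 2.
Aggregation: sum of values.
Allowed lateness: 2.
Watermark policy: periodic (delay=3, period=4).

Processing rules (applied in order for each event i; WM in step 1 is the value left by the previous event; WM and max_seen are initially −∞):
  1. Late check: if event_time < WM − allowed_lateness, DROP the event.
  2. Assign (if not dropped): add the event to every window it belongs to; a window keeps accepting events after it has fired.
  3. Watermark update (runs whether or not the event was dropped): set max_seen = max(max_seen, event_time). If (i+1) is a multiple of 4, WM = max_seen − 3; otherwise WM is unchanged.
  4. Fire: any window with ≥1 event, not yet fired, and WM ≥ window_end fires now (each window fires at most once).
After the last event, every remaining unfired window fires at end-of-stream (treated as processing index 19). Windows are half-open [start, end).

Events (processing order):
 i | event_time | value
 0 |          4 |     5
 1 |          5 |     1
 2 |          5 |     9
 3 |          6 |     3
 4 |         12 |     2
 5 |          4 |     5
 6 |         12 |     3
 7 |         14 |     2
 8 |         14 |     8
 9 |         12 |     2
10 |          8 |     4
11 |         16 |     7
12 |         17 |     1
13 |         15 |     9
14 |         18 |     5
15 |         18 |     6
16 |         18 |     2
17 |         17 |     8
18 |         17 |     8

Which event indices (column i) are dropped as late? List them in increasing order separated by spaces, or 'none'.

i=0 t=4 v=5: → [4,6); WM=−∞
i=1 t=5 v=1: → [4,7); WM=−∞
i=2 t=5 v=9: → [4,7); WM=−∞
i=3 t=6 v=3: → [4,8); WM=3
i=4 t=12 v=2: → [12,14); WM=3
i=5 t=4 v=5: → [4,8); WM=3
i=6 t=12 v=3: → [12,14); WM=3
i=7 t=14 v=2: → [14,16); WM=11
i=8 t=14 v=8: → [14,16); WM=11
i=9 t=12 v=2: → [12,14); WM=11
i=10 t=8 v=4: DROP (t<11-2); WM=11
i=11 t=16 v=7: → [16,18); WM=13
i=12 t=17 v=1: → [16,19); WM=13
i=13 t=15 v=9: → [14,19); WM=13
i=14 t=18 v=5: → [14,20); WM=13
i=15 t=18 v=6: → [14,20); WM=15
i=16 t=18 v=2: → [14,20); WM=15
i=17 t=17 v=8: → [14,20); WM=15
i=18 t=17 v=8: → [14,20); WM=15

10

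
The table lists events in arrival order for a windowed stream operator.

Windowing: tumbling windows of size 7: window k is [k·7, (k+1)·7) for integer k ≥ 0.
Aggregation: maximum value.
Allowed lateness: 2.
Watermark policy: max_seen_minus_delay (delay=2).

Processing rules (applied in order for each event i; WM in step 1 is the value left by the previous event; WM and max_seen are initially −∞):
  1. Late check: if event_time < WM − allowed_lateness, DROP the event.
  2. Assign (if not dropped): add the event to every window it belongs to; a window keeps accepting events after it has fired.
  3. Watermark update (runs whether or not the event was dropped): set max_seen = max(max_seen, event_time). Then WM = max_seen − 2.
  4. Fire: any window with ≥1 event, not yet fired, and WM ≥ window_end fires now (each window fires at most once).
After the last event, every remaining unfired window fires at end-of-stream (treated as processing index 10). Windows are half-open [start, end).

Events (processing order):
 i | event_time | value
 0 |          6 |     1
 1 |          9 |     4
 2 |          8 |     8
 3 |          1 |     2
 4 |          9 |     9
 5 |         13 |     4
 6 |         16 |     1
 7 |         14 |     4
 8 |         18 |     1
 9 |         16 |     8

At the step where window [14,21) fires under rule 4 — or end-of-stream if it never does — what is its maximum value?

8

i=0 t=6 v=1: → [0,7); WM=4
i=1 t=9 v=4: → [7,14); WM=7; [0,7) fires=1
i=2 t=8 v=8: → [7,14); WM=7
i=3 t=1 v=2: DROP (t<7-2); WM=7
i=4 t=9 v=9: → [7,14); WM=7
i=5 t=13 v=4: → [7,14); WM=11
i=6 t=16 v=1: → [14,21); WM=14; [7,14) fires=9
i=7 t=14 v=4: → [14,21); WM=14
i=8 t=18 v=1: → [14,21); WM=16
i=9 t=16 v=8: → [14,21); WM=16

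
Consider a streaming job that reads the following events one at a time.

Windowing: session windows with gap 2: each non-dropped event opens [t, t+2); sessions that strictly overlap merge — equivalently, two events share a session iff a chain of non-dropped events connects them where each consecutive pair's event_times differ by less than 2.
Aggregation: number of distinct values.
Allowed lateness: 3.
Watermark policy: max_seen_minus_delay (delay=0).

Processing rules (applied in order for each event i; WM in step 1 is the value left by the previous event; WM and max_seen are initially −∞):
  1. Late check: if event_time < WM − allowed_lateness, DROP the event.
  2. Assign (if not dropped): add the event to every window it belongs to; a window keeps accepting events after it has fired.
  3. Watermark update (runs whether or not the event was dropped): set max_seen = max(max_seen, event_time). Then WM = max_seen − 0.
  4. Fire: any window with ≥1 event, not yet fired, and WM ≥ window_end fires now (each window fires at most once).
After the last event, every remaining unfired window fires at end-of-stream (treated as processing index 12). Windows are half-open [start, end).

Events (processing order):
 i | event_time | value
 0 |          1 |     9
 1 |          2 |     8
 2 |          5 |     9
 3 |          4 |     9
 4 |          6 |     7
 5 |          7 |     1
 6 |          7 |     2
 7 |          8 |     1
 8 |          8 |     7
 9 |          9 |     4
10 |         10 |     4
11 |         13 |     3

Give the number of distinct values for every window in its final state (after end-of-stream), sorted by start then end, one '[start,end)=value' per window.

i=0 t=1 v=9: → [1,3); WM=1
i=1 t=2 v=8: → [1,4); WM=2
i=2 t=5 v=9: → [5,7); WM=5
i=3 t=4 v=9: → [4,7); WM=5
i=4 t=6 v=7: → [4,8); WM=6
i=5 t=7 v=1: → [4,9); WM=7
i=6 t=7 v=2: → [4,9); WM=7
i=7 t=8 v=1: → [4,10); WM=8
i=8 t=8 v=7: → [4,10); WM=8
i=9 t=9 v=4: → [4,11); WM=9
i=10 t=10 v=4: → [4,12); WM=10
i=11 t=13 v=3: → [13,15); WM=13

[1,4)=2 [4,12)=5 [13,15)=1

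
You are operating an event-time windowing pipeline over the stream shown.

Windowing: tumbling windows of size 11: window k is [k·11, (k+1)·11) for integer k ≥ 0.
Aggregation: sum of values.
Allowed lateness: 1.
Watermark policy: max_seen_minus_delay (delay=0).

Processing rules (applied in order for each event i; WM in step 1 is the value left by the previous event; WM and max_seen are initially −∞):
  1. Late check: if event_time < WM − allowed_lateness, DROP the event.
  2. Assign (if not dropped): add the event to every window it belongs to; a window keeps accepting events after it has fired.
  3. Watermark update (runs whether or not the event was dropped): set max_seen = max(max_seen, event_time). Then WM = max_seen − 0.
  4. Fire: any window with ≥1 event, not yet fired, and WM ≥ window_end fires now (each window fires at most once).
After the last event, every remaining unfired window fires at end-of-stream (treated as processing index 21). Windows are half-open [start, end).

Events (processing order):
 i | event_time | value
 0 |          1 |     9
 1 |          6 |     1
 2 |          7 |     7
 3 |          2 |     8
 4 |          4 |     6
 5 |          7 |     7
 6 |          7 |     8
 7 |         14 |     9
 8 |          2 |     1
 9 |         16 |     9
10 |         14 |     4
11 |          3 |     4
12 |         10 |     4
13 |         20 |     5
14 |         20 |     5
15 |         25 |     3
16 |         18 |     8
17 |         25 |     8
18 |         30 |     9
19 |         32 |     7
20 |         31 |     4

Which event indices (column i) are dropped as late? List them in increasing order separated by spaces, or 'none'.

3 4 8 10 11 12 16

i=0 t=1 v=9: → [0,11); WM=1
i=1 t=6 v=1: → [0,11); WM=6
i=2 t=7 v=7: → [0,11); WM=7
i=3 t=2 v=8: DROP (t<7-1); WM=7
i=4 t=4 v=6: DROP (t<7-1); WM=7
i=5 t=7 v=7: → [0,11); WM=7
i=6 t=7 v=8: → [0,11); WM=7
i=7 t=14 v=9: → [11,22); WM=14; [0,11) fires=32
i=8 t=2 v=1: DROP (t<14-1); WM=14
i=9 t=16 v=9: → [11,22); WM=16
i=10 t=14 v=4: DROP (t<16-1); WM=16
i=11 t=3 v=4: DROP (t<16-1); WM=16
i=12 t=10 v=4: DROP (t<16-1); WM=16
i=13 t=20 v=5: → [11,22); WM=20
i=14 t=20 v=5: → [11,22); WM=20
i=15 t=25 v=3: → [22,33); WM=25; [11,22) fires=28
i=16 t=18 v=8: DROP (t<25-1); WM=25
i=17 t=25 v=8: → [22,33); WM=25
i=18 t=30 v=9: → [22,33); WM=30
i=19 t=32 v=7: → [22,33); WM=32
i=20 t=31 v=4: → [22,33); WM=32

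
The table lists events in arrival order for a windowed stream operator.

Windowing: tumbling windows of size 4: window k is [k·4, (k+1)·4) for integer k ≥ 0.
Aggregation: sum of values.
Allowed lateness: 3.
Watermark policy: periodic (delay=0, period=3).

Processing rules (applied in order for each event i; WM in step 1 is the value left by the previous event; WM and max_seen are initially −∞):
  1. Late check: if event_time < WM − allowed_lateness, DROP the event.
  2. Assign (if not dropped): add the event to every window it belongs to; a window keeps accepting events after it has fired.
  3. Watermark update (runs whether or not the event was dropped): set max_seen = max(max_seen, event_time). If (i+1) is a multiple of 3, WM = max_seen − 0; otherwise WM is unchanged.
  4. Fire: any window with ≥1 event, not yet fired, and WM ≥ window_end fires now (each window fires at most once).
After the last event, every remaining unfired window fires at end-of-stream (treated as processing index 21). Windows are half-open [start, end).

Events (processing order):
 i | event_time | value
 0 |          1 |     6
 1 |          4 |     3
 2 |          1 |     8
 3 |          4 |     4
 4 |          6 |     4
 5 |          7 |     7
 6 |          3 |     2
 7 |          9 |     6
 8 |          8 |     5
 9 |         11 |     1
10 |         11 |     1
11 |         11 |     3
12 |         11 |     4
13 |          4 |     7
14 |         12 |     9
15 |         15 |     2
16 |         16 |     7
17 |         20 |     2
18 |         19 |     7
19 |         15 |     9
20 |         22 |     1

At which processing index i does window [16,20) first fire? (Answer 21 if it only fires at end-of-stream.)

i=0 t=1 v=6: → [0,4); WM=−∞
i=1 t=4 v=3: → [4,8); WM=−∞
i=2 t=1 v=8: → [0,4); WM=4; [0,4) fires=14
i=3 t=4 v=4: → [4,8); WM=4
i=4 t=6 v=4: → [4,8); WM=4
i=5 t=7 v=7: → [4,8); WM=7
i=6 t=3 v=2: DROP (t<7-3); WM=7
i=7 t=9 v=6: → [8,12); WM=7
i=8 t=8 v=5: → [8,12); WM=9; [4,8) fires=18
i=9 t=11 v=1: → [8,12); WM=9
i=10 t=11 v=1: → [8,12); WM=9
i=11 t=11 v=3: → [8,12); WM=11
i=12 t=11 v=4: → [8,12); WM=11
i=13 t=4 v=7: DROP (t<11-3); WM=11
i=14 t=12 v=9: → [12,16); WM=12; [8,12) fires=20
i=15 t=15 v=2: → [12,16); WM=12
i=16 t=16 v=7: → [16,20); WM=12
i=17 t=20 v=2: → [20,24); WM=20; [12,16) fires=11 [16,20) fires=7
i=18 t=19 v=7: → [16,20); WM=20
i=19 t=15 v=9: DROP (t<20-3); WM=20
i=20 t=22 v=1: → [20,24); WM=22

17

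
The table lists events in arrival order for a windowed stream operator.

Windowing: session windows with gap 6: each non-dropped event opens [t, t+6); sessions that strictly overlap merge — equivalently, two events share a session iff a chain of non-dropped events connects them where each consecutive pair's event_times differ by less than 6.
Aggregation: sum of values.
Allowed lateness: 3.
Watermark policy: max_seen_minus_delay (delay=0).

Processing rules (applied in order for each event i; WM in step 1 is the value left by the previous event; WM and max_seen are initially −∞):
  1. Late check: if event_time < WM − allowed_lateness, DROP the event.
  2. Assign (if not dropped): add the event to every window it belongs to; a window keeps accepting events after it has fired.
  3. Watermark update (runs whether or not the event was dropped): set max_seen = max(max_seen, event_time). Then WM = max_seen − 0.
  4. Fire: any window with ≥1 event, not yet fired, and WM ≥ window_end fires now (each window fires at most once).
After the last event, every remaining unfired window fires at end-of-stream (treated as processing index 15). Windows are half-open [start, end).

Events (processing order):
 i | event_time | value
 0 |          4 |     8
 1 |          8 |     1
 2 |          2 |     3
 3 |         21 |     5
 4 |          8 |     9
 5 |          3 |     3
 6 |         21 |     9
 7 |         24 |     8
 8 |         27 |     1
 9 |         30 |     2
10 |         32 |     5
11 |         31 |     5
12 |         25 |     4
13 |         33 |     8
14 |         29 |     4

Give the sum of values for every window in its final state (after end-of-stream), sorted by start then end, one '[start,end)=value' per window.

i=0 t=4 v=8: → [4,10); WM=4
i=1 t=8 v=1: → [4,14); WM=8
i=2 t=2 v=3: DROP (t<8-3); WM=8
i=3 t=21 v=5: → [21,27); WM=21
i=4 t=8 v=9: DROP (t<21-3); WM=21
i=5 t=3 v=3: DROP (t<21-3); WM=21
i=6 t=21 v=9: → [21,27); WM=21
i=7 t=24 v=8: → [21,30); WM=24
i=8 t=27 v=1: → [21,33); WM=27
i=9 t=30 v=2: → [21,36); WM=30
i=10 t=32 v=5: → [21,38); WM=32
i=11 t=31 v=5: → [21,38); WM=32
i=12 t=25 v=4: DROP (t<32-3); WM=32
i=13 t=33 v=8: → [21,39); WM=33
i=14 t=29 v=4: DROP (t<33-3); WM=33

[4,14)=9 [21,39)=43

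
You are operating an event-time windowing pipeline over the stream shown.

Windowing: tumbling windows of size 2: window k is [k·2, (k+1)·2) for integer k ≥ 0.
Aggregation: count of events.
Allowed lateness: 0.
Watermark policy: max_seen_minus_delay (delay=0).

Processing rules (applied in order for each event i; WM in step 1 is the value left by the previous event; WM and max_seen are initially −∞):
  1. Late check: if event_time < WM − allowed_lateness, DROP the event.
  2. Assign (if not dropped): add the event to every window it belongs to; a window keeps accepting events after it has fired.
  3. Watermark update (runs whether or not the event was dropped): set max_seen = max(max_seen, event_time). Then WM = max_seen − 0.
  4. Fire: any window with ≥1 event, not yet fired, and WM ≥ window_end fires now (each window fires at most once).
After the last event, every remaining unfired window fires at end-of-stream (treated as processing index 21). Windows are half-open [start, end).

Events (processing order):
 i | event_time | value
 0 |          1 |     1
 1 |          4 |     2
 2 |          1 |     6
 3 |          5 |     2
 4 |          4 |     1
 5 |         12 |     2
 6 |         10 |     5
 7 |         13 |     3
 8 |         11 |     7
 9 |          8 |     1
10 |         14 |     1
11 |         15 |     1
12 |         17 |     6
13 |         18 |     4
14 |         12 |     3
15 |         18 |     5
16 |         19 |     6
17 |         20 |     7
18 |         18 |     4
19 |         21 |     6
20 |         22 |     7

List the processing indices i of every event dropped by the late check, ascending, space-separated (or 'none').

i=0 t=1 v=1: → [0,2); WM=1
i=1 t=4 v=2: → [4,6); WM=4; [0,2) fires=1
i=2 t=1 v=6: DROP (t<4-0); WM=4
i=3 t=5 v=2: → [4,6); WM=5
i=4 t=4 v=1: DROP (t<5-0); WM=5
i=5 t=12 v=2: → [12,14); WM=12; [4,6) fires=2
i=6 t=10 v=5: DROP (t<12-0); WM=12
i=7 t=13 v=3: → [12,14); WM=13
i=8 t=11 v=7: DROP (t<13-0); WM=13
i=9 t=8 v=1: DROP (t<13-0); WM=13
i=10 t=14 v=1: → [14,16); WM=14; [12,14) fires=2
i=11 t=15 v=1: → [14,16); WM=15
i=12 t=17 v=6: → [16,18); WM=17; [14,16) fires=2
i=13 t=18 v=4: → [18,20); WM=18; [16,18) fires=1
i=14 t=12 v=3: DROP (t<18-0); WM=18
i=15 t=18 v=5: → [18,20); WM=18
i=16 t=19 v=6: → [18,20); WM=19
i=17 t=20 v=7: → [20,22); WM=20; [18,20) fires=3
i=18 t=18 v=4: DROP (t<20-0); WM=20
i=19 t=21 v=6: → [20,22); WM=21
i=20 t=22 v=7: → [22,24); WM=22; [20,22) fires=2

2 4 6 8 9 14 18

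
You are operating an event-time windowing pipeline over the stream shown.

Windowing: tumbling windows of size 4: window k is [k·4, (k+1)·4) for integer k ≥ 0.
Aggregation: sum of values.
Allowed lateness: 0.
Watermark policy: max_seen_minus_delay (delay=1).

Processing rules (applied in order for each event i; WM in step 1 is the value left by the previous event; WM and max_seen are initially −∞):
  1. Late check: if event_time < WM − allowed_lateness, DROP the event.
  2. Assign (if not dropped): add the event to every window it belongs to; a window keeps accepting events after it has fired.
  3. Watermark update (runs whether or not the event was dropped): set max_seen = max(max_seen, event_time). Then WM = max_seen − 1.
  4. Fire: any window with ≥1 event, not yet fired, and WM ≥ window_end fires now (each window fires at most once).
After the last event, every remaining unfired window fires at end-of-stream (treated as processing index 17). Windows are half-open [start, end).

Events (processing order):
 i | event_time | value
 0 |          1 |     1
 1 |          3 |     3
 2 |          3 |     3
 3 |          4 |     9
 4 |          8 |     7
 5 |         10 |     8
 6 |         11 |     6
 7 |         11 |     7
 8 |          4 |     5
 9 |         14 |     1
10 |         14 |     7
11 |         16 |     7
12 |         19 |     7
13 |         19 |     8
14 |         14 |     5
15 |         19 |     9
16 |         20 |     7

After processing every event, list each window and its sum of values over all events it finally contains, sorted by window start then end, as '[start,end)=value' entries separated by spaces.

i=0 t=1 v=1: → [0,4); WM=0
i=1 t=3 v=3: → [0,4); WM=2
i=2 t=3 v=3: → [0,4); WM=2
i=3 t=4 v=9: → [4,8); WM=3
i=4 t=8 v=7: → [8,12); WM=7; [0,4) fires=7
i=5 t=10 v=8: → [8,12); WM=9; [4,8) fires=9
i=6 t=11 v=6: → [8,12); WM=10
i=7 t=11 v=7: → [8,12); WM=10
i=8 t=4 v=5: DROP (t<10-0); WM=10
i=9 t=14 v=1: → [12,16); WM=13; [8,12) fires=28
i=10 t=14 v=7: → [12,16); WM=13
i=11 t=16 v=7: → [16,20); WM=15
i=12 t=19 v=7: → [16,20); WM=18; [12,16) fires=8
i=13 t=19 v=8: → [16,20); WM=18
i=14 t=14 v=5: DROP (t<18-0); WM=18
i=15 t=19 v=9: → [16,20); WM=18
i=16 t=20 v=7: → [20,24); WM=19

[0,4)=7 [4,8)=9 [8,12)=28 [12,16)=8 [16,20)=31 [20,24)=7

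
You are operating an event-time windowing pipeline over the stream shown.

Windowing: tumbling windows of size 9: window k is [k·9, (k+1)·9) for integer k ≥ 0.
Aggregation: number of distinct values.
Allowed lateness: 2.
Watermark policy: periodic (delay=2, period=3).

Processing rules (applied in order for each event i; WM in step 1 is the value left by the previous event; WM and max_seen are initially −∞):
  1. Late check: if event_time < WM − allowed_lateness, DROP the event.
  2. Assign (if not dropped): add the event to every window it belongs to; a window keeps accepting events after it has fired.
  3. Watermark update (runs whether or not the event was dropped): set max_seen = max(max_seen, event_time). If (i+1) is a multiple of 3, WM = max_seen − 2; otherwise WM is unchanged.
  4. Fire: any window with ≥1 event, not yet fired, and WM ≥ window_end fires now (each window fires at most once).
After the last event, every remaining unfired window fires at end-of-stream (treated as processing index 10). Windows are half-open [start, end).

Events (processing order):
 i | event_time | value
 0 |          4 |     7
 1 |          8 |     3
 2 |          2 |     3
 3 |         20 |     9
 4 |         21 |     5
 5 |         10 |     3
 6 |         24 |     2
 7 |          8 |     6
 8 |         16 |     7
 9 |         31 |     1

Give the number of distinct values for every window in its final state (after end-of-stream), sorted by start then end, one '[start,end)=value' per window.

[0,9)=2 [9,18)=1 [18,27)=3 [27,36)=1

i=0 t=4 v=7: → [0,9); WM=−∞
i=1 t=8 v=3: → [0,9); WM=−∞
i=2 t=2 v=3: → [0,9); WM=6
i=3 t=20 v=9: → [18,27); WM=6
i=4 t=21 v=5: → [18,27); WM=6
i=5 t=10 v=3: → [9,18); WM=19; [0,9) fires=2 [9,18) fires=1
i=6 t=24 v=2: → [18,27); WM=19
i=7 t=8 v=6: DROP (t<19-2); WM=19
i=8 t=16 v=7: DROP (t<19-2); WM=22
i=9 t=31 v=1: → [27,36); WM=22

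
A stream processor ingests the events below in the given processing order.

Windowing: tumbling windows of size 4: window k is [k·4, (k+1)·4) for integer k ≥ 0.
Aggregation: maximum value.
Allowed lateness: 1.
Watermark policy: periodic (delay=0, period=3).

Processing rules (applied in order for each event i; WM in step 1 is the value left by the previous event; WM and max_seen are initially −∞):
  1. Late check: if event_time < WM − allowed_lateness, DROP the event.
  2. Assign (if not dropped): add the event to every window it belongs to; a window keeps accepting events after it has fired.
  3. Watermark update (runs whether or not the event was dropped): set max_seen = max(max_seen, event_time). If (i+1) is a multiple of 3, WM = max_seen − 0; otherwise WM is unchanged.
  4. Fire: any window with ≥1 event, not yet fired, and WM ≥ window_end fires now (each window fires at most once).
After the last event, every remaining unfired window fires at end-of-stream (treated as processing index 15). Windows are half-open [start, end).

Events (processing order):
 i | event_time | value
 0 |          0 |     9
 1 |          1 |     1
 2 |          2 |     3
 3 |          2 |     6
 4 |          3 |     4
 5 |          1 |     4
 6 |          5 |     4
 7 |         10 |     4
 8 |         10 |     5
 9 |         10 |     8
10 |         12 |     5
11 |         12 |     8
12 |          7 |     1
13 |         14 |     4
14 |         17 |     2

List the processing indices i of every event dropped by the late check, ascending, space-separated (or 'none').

i=0 t=0 v=9: → [0,4); WM=−∞
i=1 t=1 v=1: → [0,4); WM=−∞
i=2 t=2 v=3: → [0,4); WM=2
i=3 t=2 v=6: → [0,4); WM=2
i=4 t=3 v=4: → [0,4); WM=2
i=5 t=1 v=4: → [0,4); WM=3
i=6 t=5 v=4: → [4,8); WM=3
i=7 t=10 v=4: → [8,12); WM=3
i=8 t=10 v=5: → [8,12); WM=10; [0,4) fires=9 [4,8) fires=4
i=9 t=10 v=8: → [8,12); WM=10
i=10 t=12 v=5: → [12,16); WM=10
i=11 t=12 v=8: → [12,16); WM=12; [8,12) fires=8
i=12 t=7 v=1: DROP (t<12-1); WM=12
i=13 t=14 v=4: → [12,16); WM=12
i=14 t=17 v=2: → [16,20); WM=17; [12,16) fires=8

12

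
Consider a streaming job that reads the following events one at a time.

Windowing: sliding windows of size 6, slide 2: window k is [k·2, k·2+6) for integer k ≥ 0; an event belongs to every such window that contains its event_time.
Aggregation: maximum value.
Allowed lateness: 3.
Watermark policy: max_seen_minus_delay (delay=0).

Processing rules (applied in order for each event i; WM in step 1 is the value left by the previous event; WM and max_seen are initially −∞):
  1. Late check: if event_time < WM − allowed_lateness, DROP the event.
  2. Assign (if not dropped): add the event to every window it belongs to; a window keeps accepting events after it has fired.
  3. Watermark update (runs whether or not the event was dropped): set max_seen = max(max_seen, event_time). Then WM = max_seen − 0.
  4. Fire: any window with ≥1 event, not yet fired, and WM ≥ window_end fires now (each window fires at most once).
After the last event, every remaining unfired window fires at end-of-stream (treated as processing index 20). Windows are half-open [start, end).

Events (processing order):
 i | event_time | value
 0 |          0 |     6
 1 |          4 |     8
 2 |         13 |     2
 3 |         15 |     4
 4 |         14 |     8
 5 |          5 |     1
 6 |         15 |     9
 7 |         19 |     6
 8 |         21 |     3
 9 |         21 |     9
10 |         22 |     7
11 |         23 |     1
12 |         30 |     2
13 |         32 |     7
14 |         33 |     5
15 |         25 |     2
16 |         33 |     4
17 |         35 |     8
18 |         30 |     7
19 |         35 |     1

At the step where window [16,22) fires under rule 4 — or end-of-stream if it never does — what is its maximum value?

9

i=0 t=0 v=6: → [0,6); WM=0
i=1 t=4 v=8: → [4,10),[2,8),[0,6); WM=4
i=2 t=13 v=2: → [12,18),[10,16),[8,14); WM=13; [0,6) fires=8 [2,8) fires=8 [4,10) fires=8
i=3 t=15 v=4: → [14,20),[12,18),[10,16); WM=15; [8,14) fires=2
i=4 t=14 v=8: → [14,20),[12,18),[10,16); WM=15
i=5 t=5 v=1: DROP (t<15-3); WM=15
i=6 t=15 v=9: → [14,20),[12,18),[10,16); WM=15
i=7 t=19 v=6: → [18,24),[16,22),[14,20); WM=19; [10,16) fires=9 [12,18) fires=9
i=8 t=21 v=3: → [20,26),[18,24),[16,22); WM=21; [14,20) fires=9
i=9 t=21 v=9: → [20,26),[18,24),[16,22); WM=21
i=10 t=22 v=7: → [22,28),[20,26),[18,24); WM=22; [16,22) fires=9
i=11 t=23 v=1: → [22,28),[20,26),[18,24); WM=23
i=12 t=30 v=2: → [30,36),[28,34),[26,32); WM=30; [18,24) fires=9 [20,26) fires=9 [22,28) fires=7
i=13 t=32 v=7: → [32,38),[30,36),[28,34); WM=32; [26,32) fires=2
i=14 t=33 v=5: → [32,38),[30,36),[28,34); WM=33
i=15 t=25 v=2: DROP (t<33-3); WM=33
i=16 t=33 v=4: → [32,38),[30,36),[28,34); WM=33
i=17 t=35 v=8: → [34,40),[32,38),[30,36); WM=35; [28,34) fires=7
i=18 t=30 v=7: DROP (t<35-3); WM=35
i=19 t=35 v=1: → [34,40),[32,38),[30,36); WM=35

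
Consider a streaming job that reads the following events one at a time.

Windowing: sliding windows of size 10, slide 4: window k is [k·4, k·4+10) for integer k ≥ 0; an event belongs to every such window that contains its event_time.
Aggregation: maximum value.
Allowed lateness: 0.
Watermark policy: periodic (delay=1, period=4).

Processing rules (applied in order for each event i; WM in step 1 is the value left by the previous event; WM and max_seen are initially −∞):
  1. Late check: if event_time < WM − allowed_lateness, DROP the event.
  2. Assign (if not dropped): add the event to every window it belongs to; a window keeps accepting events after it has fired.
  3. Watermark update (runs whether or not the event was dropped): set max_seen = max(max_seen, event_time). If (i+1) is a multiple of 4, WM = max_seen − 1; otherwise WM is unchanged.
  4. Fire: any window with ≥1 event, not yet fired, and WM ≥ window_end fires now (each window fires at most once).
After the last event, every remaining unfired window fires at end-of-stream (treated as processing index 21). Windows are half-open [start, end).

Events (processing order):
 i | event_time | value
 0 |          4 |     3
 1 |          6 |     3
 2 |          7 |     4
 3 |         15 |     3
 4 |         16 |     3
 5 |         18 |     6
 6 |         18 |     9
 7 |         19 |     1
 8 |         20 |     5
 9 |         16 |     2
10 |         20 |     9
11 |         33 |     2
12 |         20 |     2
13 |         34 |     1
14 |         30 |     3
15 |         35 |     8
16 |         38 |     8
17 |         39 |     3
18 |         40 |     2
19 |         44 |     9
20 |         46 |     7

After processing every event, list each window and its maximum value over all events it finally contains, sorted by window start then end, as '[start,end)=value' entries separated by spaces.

i=0 t=4 v=3: → [4,14),[0,10); WM=−∞
i=1 t=6 v=3: → [4,14),[0,10); WM=−∞
i=2 t=7 v=4: → [4,14),[0,10); WM=−∞
i=3 t=15 v=3: → [12,22),[8,18); WM=14; [0,10) fires=4 [4,14) fires=4
i=4 t=16 v=3: → [16,26),[12,22),[8,18); WM=14
i=5 t=18 v=6: → [16,26),[12,22); WM=14
i=6 t=18 v=9: → [16,26),[12,22); WM=14
i=7 t=19 v=1: → [16,26),[12,22); WM=18; [8,18) fires=3
i=8 t=20 v=5: → [20,30),[16,26),[12,22); WM=18
i=9 t=16 v=2: DROP (t<18-0); WM=18
i=10 t=20 v=9: → [20,30),[16,26),[12,22); WM=18
i=11 t=33 v=2: → [32,42),[28,38),[24,34); WM=32; [12,22) fires=9 [16,26) fires=9 [20,30) fires=9
i=12 t=20 v=2: DROP (t<32-0); WM=32
i=13 t=34 v=1: → [32,42),[28,38); WM=32
i=14 t=30 v=3: DROP (t<32-0); WM=32
i=15 t=35 v=8: → [32,42),[28,38); WM=34; [24,34) fires=2
i=16 t=38 v=8: → [36,46),[32,42); WM=34
i=17 t=39 v=3: → [36,46),[32,42); WM=34
i=18 t=40 v=2: → [40,50),[36,46),[32,42); WM=34
i=19 t=44 v=9: → [44,54),[40,50),[36,46); WM=43; [28,38) fires=8 [32,42) fires=8
i=20 t=46 v=7: → [44,54),[40,50); WM=43

[0,10)=4 [4,14)=4 [8,18)=3 [12,22)=9 [16,26)=9 [20,30)=9 [24,34)=2 [28,38)=8 [32,42)=8 [36,46)=9 [40,50)=9 [44,54)=9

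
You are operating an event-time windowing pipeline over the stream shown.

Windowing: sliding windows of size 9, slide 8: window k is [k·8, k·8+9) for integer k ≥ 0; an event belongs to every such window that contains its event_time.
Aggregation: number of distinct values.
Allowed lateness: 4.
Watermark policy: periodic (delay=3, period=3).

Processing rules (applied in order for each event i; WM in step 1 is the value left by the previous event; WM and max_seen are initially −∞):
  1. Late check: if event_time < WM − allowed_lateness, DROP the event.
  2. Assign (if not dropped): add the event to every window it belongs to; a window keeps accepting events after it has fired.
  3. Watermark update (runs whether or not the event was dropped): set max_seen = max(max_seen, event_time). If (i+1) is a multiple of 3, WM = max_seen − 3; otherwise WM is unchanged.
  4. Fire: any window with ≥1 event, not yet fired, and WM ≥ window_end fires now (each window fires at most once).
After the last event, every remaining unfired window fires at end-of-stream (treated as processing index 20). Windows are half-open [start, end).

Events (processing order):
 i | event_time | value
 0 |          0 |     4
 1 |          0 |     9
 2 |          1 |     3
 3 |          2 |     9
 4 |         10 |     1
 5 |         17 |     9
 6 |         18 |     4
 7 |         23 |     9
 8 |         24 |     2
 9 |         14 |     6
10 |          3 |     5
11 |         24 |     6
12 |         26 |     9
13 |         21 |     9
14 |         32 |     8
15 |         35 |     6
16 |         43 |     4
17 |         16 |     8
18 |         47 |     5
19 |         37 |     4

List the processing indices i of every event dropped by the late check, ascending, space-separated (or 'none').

i=0 t=0 v=4: → [0,9); WM=−∞
i=1 t=0 v=9: → [0,9); WM=−∞
i=2 t=1 v=3: → [0,9); WM=-2
i=3 t=2 v=9: → [0,9); WM=-2
i=4 t=10 v=1: → [8,17); WM=-2
i=5 t=17 v=9: → [16,25); WM=14; [0,9) fires=3
i=6 t=18 v=4: → [16,25); WM=14
i=7 t=23 v=9: → [16,25); WM=14
i=8 t=24 v=2: → [24,33),[16,25); WM=21; [8,17) fires=1
i=9 t=14 v=6: DROP (t<21-4); WM=21
i=10 t=3 v=5: DROP (t<21-4); WM=21
i=11 t=24 v=6: → [24,33),[16,25); WM=21
i=12 t=26 v=9: → [24,33); WM=21
i=13 t=21 v=9: → [16,25); WM=21
i=14 t=32 v=8: → [32,41),[24,33); WM=29; [16,25) fires=4
i=15 t=35 v=6: → [32,41); WM=29
i=16 t=43 v=4: → [40,49); WM=29
i=17 t=16 v=8: DROP (t<29-4); WM=40; [24,33) fires=4
i=18 t=47 v=5: → [40,49); WM=40
i=19 t=37 v=4: → [32,41); WM=40

9 10 17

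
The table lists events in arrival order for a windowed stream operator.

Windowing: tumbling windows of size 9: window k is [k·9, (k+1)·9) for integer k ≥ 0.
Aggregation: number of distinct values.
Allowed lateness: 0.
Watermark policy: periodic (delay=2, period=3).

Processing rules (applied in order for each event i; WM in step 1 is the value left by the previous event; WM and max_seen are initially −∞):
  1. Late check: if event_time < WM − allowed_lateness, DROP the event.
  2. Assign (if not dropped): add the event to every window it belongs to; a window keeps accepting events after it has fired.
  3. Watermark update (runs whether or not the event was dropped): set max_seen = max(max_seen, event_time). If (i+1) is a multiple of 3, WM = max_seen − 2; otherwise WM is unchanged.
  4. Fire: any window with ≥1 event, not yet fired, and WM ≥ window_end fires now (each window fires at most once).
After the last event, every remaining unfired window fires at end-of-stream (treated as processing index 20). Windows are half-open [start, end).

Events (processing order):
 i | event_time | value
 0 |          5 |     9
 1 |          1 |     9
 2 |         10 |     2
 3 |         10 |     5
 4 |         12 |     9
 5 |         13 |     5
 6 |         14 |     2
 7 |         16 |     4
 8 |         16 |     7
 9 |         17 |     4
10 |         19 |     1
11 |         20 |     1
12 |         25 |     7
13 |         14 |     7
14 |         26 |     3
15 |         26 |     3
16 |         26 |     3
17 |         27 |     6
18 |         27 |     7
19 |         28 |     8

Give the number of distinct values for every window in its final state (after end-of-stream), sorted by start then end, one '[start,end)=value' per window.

i=0 t=5 v=9: → [0,9); WM=−∞
i=1 t=1 v=9: → [0,9); WM=−∞
i=2 t=10 v=2: → [9,18); WM=8
i=3 t=10 v=5: → [9,18); WM=8
i=4 t=12 v=9: → [9,18); WM=8
i=5 t=13 v=5: → [9,18); WM=11; [0,9) fires=1
i=6 t=14 v=2: → [9,18); WM=11
i=7 t=16 v=4: → [9,18); WM=11
i=8 t=16 v=7: → [9,18); WM=14
i=9 t=17 v=4: → [9,18); WM=14
i=10 t=19 v=1: → [18,27); WM=14
i=11 t=20 v=1: → [18,27); WM=18; [9,18) fires=5
i=12 t=25 v=7: → [18,27); WM=18
i=13 t=14 v=7: DROP (t<18-0); WM=18
i=14 t=26 v=3: → [18,27); WM=24
i=15 t=26 v=3: → [18,27); WM=24
i=16 t=26 v=3: → [18,27); WM=24
i=17 t=27 v=6: → [27,36); WM=25
i=18 t=27 v=7: → [27,36); WM=25
i=19 t=28 v=8: → [27,36); WM=25

[0,9)=1 [9,18)=5 [18,27)=3 [27,36)=3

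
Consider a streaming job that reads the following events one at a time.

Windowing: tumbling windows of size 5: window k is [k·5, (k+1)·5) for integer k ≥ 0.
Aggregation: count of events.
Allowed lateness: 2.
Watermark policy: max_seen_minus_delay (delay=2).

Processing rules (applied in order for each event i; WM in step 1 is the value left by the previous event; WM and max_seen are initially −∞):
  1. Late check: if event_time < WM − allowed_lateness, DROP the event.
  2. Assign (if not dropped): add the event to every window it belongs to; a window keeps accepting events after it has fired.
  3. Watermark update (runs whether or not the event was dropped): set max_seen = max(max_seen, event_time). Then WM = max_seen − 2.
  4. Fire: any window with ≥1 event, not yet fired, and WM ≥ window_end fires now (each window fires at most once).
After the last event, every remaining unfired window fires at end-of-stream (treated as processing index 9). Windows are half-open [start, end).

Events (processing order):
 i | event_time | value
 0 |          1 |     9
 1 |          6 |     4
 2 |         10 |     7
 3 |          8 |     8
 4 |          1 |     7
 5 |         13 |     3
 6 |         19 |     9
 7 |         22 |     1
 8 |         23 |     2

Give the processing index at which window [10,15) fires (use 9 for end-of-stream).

i=0 t=1 v=9: → [0,5); WM=-1
i=1 t=6 v=4: → [5,10); WM=4
i=2 t=10 v=7: → [10,15); WM=8; [0,5) fires=1
i=3 t=8 v=8: → [5,10); WM=8
i=4 t=1 v=7: DROP (t<8-2); WM=8
i=5 t=13 v=3: → [10,15); WM=11; [5,10) fires=2
i=6 t=19 v=9: → [15,20); WM=17; [10,15) fires=2
i=7 t=22 v=1: → [20,25); WM=20; [15,20) fires=1
i=8 t=23 v=2: → [20,25); WM=21

6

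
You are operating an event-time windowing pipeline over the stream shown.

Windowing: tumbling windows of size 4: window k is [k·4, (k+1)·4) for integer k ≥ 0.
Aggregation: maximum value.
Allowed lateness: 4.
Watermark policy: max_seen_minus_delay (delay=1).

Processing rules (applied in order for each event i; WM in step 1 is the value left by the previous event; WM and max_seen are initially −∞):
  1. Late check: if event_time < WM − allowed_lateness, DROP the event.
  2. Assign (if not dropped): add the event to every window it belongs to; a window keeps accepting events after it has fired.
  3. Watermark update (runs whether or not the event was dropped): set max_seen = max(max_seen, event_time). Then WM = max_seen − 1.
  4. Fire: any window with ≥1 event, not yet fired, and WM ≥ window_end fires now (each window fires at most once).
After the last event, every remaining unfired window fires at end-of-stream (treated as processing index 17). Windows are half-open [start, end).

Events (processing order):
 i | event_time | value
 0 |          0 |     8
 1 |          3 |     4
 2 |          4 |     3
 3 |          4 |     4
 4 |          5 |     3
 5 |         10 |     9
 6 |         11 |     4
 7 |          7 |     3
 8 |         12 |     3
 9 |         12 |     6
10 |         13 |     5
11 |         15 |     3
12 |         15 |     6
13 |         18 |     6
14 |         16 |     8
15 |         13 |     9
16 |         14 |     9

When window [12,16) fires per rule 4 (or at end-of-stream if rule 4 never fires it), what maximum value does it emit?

i=0 t=0 v=8: → [0,4); WM=-1
i=1 t=3 v=4: → [0,4); WM=2
i=2 t=4 v=3: → [4,8); WM=3
i=3 t=4 v=4: → [4,8); WM=3
i=4 t=5 v=3: → [4,8); WM=4; [0,4) fires=8
i=5 t=10 v=9: → [8,12); WM=9; [4,8) fires=4
i=6 t=11 v=4: → [8,12); WM=10
i=7 t=7 v=3: → [4,8); WM=10
i=8 t=12 v=3: → [12,16); WM=11
i=9 t=12 v=6: → [12,16); WM=11
i=10 t=13 v=5: → [12,16); WM=12; [8,12) fires=9
i=11 t=15 v=3: → [12,16); WM=14
i=12 t=15 v=6: → [12,16); WM=14
i=13 t=18 v=6: → [16,20); WM=17; [12,16) fires=6
i=14 t=16 v=8: → [16,20); WM=17
i=15 t=13 v=9: → [12,16); WM=17
i=16 t=14 v=9: → [12,16); WM=17

6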